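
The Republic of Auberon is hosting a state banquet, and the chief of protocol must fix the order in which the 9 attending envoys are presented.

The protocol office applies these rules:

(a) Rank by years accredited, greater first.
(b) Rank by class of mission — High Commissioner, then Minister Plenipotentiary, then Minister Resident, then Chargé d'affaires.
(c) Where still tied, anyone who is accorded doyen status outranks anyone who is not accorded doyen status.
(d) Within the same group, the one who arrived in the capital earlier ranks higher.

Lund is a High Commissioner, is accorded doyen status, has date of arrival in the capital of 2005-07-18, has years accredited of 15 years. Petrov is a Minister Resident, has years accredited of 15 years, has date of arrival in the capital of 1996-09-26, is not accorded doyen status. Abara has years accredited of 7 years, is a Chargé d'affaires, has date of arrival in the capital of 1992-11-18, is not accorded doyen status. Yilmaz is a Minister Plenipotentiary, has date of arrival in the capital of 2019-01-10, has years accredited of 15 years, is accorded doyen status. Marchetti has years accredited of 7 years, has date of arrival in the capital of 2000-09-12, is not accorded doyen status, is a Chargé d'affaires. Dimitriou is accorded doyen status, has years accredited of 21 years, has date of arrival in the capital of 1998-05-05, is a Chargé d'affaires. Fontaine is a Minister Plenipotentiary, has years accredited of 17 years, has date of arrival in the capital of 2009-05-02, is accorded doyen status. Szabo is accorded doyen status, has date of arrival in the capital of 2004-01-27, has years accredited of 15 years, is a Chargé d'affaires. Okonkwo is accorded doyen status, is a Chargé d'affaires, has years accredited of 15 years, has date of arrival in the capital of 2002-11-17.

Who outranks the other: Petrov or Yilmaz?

By years accredited (higher first): Dimitriou (21 years); then Fontaine (17 years); then Lund, Yilmaz, Petrov, Okonkwo and Szabo (each 15 years); then Abara and Marchetti (both 7 years).
Among Lund, Yilmaz, Petrov, Okonkwo and Szabo, by class of mission: Lund (High Commissioner) before Yilmaz (Minister Plenipotentiary) before Petrov (Minister Resident) before Okonkwo and Szabo (Chargé d'affaires).
Okonkwo and Szabo are each accorded doyen status, so the next rule applies.
Among Okonkwo and Szabo, by date of arrival in the capital (earlier first): Okonkwo (2002-11-17) before Szabo (2004-01-27).
Abara and Marchetti are each Chargé d'affaires, so the next rule applies.
Abara and Marchetti are each not accorded doyen status, so the next rule applies.
Among Abara and Marchetti, by date of arrival in the capital (earlier first): Abara (1992-11-18) before Marchetti (2000-09-12).
So Yilmaz takes precedence.

Yilmaz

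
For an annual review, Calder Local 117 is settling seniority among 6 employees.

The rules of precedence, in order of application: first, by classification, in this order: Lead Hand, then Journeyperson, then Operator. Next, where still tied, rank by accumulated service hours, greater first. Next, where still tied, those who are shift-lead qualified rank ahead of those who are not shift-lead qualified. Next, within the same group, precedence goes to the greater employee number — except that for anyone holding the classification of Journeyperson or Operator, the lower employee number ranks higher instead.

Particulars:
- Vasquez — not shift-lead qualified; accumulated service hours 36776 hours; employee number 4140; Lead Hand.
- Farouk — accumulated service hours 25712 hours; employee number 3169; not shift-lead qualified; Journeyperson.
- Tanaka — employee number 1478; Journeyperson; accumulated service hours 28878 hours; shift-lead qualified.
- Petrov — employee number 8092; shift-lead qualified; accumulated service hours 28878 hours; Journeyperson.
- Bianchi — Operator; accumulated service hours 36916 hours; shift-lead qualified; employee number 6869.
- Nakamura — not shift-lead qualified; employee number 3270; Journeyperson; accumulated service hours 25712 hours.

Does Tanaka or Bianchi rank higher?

Tanaka

By classification: Vasquez (Lead Hand); then Tanaka, Petrov, Farouk and Nakamura (Journeyperson); then Bianchi (Operator).
Among Tanaka, Petrov, Farouk and Nakamura, by accumulated service hours (higher first): Tanaka and Petrov (28878 hours) before Farouk and Nakamura (25712 hours).
Tanaka and Petrov are each shift-lead qualified, so the next rule applies.
Among Tanaka and Petrov, by employee number (lower first) (reversed rule for this group): Tanaka (1478) before Petrov (8092).
Farouk and Nakamura are each not shift-lead qualified, so the next rule applies.
Among Farouk and Nakamura, by employee number (lower first) (reversed rule for this group): Farouk (3169) before Nakamura (3270).
So Tanaka takes precedence.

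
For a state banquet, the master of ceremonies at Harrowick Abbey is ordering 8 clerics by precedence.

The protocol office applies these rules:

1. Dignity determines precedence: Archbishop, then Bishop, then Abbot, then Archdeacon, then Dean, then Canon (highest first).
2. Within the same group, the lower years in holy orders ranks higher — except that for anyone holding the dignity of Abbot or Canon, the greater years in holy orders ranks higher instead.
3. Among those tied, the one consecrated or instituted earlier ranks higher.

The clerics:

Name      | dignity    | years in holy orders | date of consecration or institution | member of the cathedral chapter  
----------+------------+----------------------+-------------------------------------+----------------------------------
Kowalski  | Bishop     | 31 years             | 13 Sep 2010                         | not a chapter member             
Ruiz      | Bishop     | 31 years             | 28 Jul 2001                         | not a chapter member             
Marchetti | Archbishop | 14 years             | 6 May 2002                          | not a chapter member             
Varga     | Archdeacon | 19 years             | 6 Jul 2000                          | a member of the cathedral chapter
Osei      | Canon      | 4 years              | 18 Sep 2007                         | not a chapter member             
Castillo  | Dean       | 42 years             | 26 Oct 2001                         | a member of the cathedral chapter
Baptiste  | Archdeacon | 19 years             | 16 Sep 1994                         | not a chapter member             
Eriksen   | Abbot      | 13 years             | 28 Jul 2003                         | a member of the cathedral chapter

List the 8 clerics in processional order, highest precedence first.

By dignity: Marchetti (Archbishop); then Ruiz and Kowalski (Bishop); then Eriksen (Abbot); then Baptiste and Varga (Archdeacon); then Castillo (Dean); then Osei (Canon).
Ruiz and Kowalski both have years in holy orders 31 years, so the next rule applies.
Among Ruiz and Kowalski, by date of consecration or institution (earlier first): Ruiz (28 Jul 2001) before Kowalski (13 Sep 2010).
Baptiste and Varga both have years in holy orders 19 years, so the next rule applies.
Among Baptiste and Varga, by date of consecration or institution (earlier first): Baptiste (16 Sep 1994) before Varga (6 Jul 2000).
Full order: Marchetti, Ruiz, Kowalski, Eriksen, Baptiste, Varga, Castillo, Osei.

Marchetti, Ruiz, Kowalski, Eriksen, Baptiste, Varga, Castillo, Osei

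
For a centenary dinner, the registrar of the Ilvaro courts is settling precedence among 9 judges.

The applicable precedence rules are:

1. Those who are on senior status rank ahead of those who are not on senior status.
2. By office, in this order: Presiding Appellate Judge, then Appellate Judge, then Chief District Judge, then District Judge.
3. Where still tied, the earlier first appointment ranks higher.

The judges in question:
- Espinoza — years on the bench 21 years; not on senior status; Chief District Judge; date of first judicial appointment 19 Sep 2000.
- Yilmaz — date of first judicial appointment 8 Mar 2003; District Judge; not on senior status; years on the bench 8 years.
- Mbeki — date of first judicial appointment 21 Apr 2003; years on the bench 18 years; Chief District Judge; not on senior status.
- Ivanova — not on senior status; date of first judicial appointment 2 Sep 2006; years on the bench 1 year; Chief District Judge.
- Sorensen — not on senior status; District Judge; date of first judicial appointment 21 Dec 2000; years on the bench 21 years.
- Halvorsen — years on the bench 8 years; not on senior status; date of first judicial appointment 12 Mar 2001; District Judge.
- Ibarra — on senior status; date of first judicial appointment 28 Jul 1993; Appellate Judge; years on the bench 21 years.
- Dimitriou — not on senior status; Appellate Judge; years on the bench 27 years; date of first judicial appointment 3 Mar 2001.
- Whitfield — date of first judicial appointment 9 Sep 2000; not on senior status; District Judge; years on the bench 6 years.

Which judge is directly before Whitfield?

Ivanova

By the first rule: Ibarra (on senior status); then Dimitriou, Espinoza, Mbeki, Ivanova, Whitfield, Sorensen, Halvorsen and Yilmaz (each not on senior status).
Among Dimitriou, Espinoza, Mbeki, Ivanova, Whitfield, Sorensen, Halvorsen and Yilmaz, by office: Dimitriou (Appellate Judge) before Espinoza, Mbeki and Ivanova (Chief District Judge) before Whitfield, Sorensen, Halvorsen and Yilmaz (District Judge).
Among Espinoza, Mbeki and Ivanova, by date of first judicial appointment (earlier first): Espinoza (19 Sep 2000) before Mbeki (21 Apr 2003) before Ivanova (2 Sep 2006).
Among Whitfield, Sorensen, Halvorsen and Yilmaz, by date of first judicial appointment (earlier first): Whitfield (9 Sep 2000) before Sorensen (21 Dec 2000) before Halvorsen (12 Mar 2001) before Yilmaz (8 Mar 2003).
Order: Ibarra, Dimitriou, Espinoza, Mbeki, Ivanova, Whitfield, Sorensen, Halvorsen, Yilmaz.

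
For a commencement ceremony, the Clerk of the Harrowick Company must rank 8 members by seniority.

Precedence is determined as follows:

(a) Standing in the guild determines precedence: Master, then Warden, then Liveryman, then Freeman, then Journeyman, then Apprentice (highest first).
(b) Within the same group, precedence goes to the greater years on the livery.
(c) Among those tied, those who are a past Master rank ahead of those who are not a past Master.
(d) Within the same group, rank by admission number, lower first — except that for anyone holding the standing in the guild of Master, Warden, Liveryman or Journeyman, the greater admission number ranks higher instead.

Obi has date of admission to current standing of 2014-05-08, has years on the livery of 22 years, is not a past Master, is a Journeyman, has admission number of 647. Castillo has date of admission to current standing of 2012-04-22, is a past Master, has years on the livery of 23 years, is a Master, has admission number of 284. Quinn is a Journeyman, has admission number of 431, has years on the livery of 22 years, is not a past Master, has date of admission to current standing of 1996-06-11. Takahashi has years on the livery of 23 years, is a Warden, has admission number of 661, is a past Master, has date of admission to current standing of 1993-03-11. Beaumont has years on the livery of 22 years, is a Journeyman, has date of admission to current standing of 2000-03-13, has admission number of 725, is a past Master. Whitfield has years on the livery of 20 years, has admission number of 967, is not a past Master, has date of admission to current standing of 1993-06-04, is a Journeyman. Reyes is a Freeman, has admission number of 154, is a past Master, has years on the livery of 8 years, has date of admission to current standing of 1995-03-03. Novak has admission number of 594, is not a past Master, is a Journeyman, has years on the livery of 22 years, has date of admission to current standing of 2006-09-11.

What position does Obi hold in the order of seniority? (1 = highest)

5

By standing in the guild: Castillo (Master); then Takahashi (Warden); then Reyes (Freeman); then Beaumont, Obi, Novak, Quinn and Whitfield (Journeyman).
Among Beaumont, Obi, Novak, Quinn and Whitfield, by years on the livery (higher first): Beaumont, Obi, Novak and Quinn (22 years) before Whitfield (20 years).
Among Beaumont, Obi, Novak and Quinn, a past Master before not a past Master: Beaumont (a past Master) before Obi, Novak and Quinn (not a past Master).
Among Obi, Novak and Quinn, by admission number (higher first) (reversed rule for this group): Obi (647) before Novak (594) before Quinn (431).
Order: Castillo, Takahashi, Reyes, Beaumont, Obi, Novak, Quinn, Whitfield. So position 5.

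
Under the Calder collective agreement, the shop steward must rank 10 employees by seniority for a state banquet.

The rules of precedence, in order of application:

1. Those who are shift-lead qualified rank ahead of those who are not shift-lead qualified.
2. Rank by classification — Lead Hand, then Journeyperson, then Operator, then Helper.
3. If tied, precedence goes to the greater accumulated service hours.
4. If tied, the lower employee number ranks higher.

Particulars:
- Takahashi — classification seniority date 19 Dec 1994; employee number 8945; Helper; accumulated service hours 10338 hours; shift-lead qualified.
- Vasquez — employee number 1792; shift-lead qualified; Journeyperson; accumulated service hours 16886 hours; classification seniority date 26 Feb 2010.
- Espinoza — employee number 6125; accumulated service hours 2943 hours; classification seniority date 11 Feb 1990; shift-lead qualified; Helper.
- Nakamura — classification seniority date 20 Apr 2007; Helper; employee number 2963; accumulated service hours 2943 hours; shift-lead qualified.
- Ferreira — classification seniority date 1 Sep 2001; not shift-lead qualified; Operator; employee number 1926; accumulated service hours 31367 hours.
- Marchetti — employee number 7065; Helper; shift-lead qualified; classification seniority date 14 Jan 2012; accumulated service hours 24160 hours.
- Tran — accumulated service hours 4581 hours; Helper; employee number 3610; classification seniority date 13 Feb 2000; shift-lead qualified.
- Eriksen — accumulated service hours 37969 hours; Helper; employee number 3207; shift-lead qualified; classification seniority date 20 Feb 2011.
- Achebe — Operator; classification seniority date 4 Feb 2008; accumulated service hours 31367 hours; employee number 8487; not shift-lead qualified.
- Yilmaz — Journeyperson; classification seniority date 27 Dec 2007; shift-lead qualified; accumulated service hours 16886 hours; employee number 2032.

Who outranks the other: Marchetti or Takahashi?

By the first rule: Vasquez, Yilmaz, Eriksen, Marchetti, Takahashi, Tran, Nakamura and Espinoza (each shift-lead qualified); then Ferreira and Achebe (both not shift-lead qualified).
Among Vasquez, Yilmaz, Eriksen, Marchetti, Takahashi, Tran, Nakamura and Espinoza, by classification: Vasquez and Yilmaz (Journeyperson) before Eriksen, Marchetti, Takahashi, Tran, Nakamura and Espinoza (Helper).
Vasquez and Yilmaz both have accumulated service hours 16886 hours, so the next rule applies.
Among Vasquez and Yilmaz, by employee number (lower first): Vasquez (1792) before Yilmaz (2032).
Among Eriksen, Marchetti, Takahashi, Tran, Nakamura and Espinoza, by accumulated service hours (higher first): Eriksen (37969 hours) before Marchetti (24160 hours) before Takahashi (10338 hours) before Tran (4581 hours) before Nakamura and Espinoza (2943 hours).
Among Nakamura and Espinoza, by employee number (lower first): Nakamura (2963) before Espinoza (6125).
Ferreira and Achebe are each Operator, so the next rule applies.
Ferreira and Achebe both have accumulated service hours 31367 hours, so the next rule applies.
Among Ferreira and Achebe, by employee number (lower first): Ferreira (1926) before Achebe (8487).
So Marchetti takes precedence.

Marchetti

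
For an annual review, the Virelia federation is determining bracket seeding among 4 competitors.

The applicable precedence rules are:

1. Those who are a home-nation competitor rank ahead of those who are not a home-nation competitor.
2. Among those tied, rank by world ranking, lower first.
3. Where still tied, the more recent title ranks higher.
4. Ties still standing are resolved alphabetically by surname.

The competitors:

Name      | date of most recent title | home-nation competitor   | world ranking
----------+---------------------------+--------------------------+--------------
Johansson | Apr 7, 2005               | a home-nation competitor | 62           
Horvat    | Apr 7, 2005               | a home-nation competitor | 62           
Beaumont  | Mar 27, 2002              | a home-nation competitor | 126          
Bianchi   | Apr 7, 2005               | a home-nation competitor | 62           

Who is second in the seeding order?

By the first rule: Bianchi, Horvat, Johansson and Beaumont (each a home-nation competitor).
Among Bianchi, Horvat, Johansson and Beaumont, by world ranking (lower first): Bianchi, Horvat and Johansson (62) before Beaumont (126).
Bianchi, Horvat and Johansson all have date of most recent title Apr 7, 2005, so the next rule applies.
Among Bianchi, Horvat and Johansson, alphabetically by surname: Bianchi before Horvat before Johansson.
Order: Bianchi, Horvat, Johansson, Beaumont.

Horvat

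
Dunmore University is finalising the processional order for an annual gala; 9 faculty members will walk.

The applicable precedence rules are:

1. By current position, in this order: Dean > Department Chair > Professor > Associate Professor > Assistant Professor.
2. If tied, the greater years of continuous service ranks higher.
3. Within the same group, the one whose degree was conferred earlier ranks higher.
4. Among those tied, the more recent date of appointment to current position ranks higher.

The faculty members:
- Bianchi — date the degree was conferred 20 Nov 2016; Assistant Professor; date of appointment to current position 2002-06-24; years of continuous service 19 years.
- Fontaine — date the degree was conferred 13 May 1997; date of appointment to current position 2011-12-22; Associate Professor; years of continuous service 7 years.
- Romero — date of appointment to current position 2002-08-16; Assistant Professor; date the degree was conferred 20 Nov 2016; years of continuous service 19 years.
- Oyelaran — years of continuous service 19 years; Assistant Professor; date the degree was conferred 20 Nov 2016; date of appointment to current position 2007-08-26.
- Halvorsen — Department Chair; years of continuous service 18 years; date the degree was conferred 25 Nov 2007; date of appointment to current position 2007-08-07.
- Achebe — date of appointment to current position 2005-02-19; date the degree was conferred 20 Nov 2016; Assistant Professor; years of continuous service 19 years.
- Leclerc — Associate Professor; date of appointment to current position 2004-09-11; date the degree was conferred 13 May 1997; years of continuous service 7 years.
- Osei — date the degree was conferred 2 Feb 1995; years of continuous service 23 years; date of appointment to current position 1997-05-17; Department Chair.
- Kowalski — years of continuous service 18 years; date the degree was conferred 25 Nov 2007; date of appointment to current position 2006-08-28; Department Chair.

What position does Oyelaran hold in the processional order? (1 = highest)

6

By current position: Osei, Halvorsen and Kowalski (Department Chair); then Fontaine and Leclerc (Associate Professor); then Oyelaran, Achebe, Romero and Bianchi (Assistant Professor).
Among Osei, Halvorsen and Kowalski, by years of continuous service (higher first): Osei (23 years) before Halvorsen and Kowalski (18 years).
Halvorsen and Kowalski both have date the degree was conferred 25 Nov 2007, so the next rule applies.
Among Halvorsen and Kowalski, by date of appointment to current position (later first): Halvorsen (2007-08-07) before Kowalski (2006-08-28).
Fontaine and Leclerc both have years of continuous service 7 years, so the next rule applies.
Fontaine and Leclerc both have date the degree was conferred 13 May 1997, so the next rule applies.
Among Fontaine and Leclerc, by date of appointment to current position (later first): Fontaine (2011-12-22) before Leclerc (2004-09-11).
Oyelaran, Achebe, Romero and Bianchi all have years of continuous service 19 years, so the next rule applies.
Oyelaran, Achebe, Romero and Bianchi all have date the degree was conferred 20 Nov 2016, so the next rule applies.
Among Oyelaran, Achebe, Romero and Bianchi, by date of appointment to current position (later first): Oyelaran (2007-08-26) before Achebe (2005-02-19) before Romero (2002-08-16) before Bianchi (2002-06-24).
Order: Osei, Halvorsen, Kowalski, Fontaine, Leclerc, Oyelaran, Achebe, Romero, Bianchi. So position 6.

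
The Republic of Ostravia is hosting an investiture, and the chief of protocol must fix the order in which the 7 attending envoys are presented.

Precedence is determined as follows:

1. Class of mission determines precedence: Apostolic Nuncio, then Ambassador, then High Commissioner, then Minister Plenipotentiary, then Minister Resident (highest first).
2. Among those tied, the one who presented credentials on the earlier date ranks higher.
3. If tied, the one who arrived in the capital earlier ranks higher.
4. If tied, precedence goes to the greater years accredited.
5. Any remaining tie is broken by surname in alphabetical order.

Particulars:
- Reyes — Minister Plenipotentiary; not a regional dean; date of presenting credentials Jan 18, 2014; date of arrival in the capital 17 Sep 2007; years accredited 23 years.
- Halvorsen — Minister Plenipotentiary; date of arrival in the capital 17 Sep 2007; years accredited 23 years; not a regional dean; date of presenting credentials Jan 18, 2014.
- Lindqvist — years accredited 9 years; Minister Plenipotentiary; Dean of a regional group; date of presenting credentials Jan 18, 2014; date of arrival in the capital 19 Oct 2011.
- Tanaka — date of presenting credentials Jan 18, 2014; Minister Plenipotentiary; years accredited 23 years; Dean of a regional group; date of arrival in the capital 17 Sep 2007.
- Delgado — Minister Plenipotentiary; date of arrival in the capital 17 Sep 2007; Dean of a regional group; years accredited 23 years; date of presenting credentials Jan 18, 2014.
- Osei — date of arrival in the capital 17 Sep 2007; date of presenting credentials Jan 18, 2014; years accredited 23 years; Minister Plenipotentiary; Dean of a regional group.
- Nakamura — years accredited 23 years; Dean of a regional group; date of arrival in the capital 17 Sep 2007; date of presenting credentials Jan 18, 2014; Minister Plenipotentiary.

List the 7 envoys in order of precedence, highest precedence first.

By class of mission: Delgado, Halvorsen, Nakamura, Osei, Reyes, Tanaka and Lindqvist (Minister Plenipotentiary).
Delgado, Halvorsen, Nakamura, Osei, Reyes, Tanaka and Lindqvist all have date of presenting credentials Jan 18, 2014, so the next rule applies.
Among Delgado, Halvorsen, Nakamura, Osei, Reyes, Tanaka and Lindqvist, by date of arrival in the capital (earlier first): Delgado, Halvorsen, Nakamura, Osei, Reyes and Tanaka (17 Sep 2007) before Lindqvist (19 Oct 2011).
Delgado, Halvorsen, Nakamura, Osei, Reyes and Tanaka all have years accredited 23 years, so the next rule applies.
Among Delgado, Halvorsen, Nakamura, Osei, Reyes and Tanaka, alphabetically by surname: Delgado before Halvorsen before Nakamura before Osei before Reyes before Tanaka.
Full order: Delgado, Halvorsen, Nakamura, Osei, Reyes, Tanaka, Lindqvist.

Delgado, Halvorsen, Nakamura, Osei, Reyes, Tanaka, Lindqvist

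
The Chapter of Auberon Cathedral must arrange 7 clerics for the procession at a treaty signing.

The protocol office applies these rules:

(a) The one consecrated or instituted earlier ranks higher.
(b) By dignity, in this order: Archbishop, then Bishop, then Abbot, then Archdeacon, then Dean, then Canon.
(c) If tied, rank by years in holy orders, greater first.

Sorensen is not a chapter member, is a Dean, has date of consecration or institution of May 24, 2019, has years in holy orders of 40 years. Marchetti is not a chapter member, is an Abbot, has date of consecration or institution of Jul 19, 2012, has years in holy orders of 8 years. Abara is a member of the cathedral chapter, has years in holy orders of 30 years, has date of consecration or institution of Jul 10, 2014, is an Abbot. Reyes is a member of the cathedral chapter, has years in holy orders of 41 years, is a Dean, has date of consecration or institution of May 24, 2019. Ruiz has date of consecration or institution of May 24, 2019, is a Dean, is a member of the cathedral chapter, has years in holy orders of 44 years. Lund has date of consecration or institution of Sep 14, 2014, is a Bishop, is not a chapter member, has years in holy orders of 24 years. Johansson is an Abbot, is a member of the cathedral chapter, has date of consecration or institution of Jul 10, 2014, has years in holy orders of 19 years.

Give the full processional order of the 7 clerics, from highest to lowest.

Marchetti, Abara, Johansson, Lund, Ruiz, Reyes, Sorensen

By date of consecration or institution (earlier first): Marchetti (Jul 19, 2012); then Abara and Johansson (both Jul 10, 2014); then Lund (Sep 14, 2014); then Ruiz, Reyes and Sorensen (each May 24, 2019).
Abara and Johansson are each Abbot, so the next rule applies.
Among Abara and Johansson, by years in holy orders (higher first): Abara (30 years) before Johansson (19 years).
Ruiz, Reyes and Sorensen are each Dean, so the next rule applies.
Among Ruiz, Reyes and Sorensen, by years in holy orders (higher first): Ruiz (44 years) before Reyes (41 years) before Sorensen (40 years).
Full order: Marchetti, Abara, Johansson, Lund, Ruiz, Reyes, Sorensen.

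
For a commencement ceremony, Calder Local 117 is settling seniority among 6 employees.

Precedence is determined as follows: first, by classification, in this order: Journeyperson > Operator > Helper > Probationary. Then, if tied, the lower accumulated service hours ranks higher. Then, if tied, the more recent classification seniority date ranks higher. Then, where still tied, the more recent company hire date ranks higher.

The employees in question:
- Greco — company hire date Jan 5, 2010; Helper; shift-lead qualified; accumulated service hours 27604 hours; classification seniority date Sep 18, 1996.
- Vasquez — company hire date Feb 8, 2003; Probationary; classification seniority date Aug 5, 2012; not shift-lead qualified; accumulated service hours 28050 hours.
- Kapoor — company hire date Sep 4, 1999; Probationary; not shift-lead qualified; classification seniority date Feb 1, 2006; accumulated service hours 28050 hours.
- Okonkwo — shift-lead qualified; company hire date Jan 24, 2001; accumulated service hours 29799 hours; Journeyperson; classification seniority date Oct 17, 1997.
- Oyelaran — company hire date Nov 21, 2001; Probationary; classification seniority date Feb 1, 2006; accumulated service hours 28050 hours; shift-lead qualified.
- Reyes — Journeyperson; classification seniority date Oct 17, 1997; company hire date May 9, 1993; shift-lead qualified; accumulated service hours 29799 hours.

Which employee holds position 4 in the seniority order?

By classification: Okonkwo and Reyes (Journeyperson); then Greco (Helper); then Vasquez, Oyelaran and Kapoor (Probationary).
Okonkwo and Reyes both have accumulated service hours 29799 hours, so the next rule applies.
Okonkwo and Reyes both have classification seniority date Oct 17, 1997, so the next rule applies.
Among Okonkwo and Reyes, by company hire date (later first): Okonkwo (Jan 24, 2001) before Reyes (May 9, 1993).
Vasquez, Oyelaran and Kapoor all have accumulated service hours 28050 hours, so the next rule applies.
Among Vasquez, Oyelaran and Kapoor, by classification seniority date (later first): Vasquez (Aug 5, 2012) before Oyelaran and Kapoor (Feb 1, 2006).
Among Oyelaran and Kapoor, by company hire date (later first): Oyelaran (Nov 21, 2001) before Kapoor (Sep 4, 1999).
Order: Okonkwo, Reyes, Greco, Vasquez, Oyelaran, Kapoor.

Vasquez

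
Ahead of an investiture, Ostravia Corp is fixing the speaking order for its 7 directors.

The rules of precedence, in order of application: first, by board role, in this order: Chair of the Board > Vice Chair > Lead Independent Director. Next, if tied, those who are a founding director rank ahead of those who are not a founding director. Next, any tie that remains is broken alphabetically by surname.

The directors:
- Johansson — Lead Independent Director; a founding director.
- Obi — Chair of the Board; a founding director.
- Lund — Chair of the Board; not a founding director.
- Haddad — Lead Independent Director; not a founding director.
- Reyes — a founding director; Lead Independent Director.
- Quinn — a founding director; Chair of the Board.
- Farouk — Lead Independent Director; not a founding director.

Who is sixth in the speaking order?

By board role: Obi, Quinn and Lund (Chair of the Board); then Johansson, Reyes, Farouk and Haddad (Lead Independent Director).
Among Obi, Quinn and Lund, a founding director before not a founding director: Obi and Quinn (a founding director) before Lund (not a founding director).
Among Obi and Quinn, alphabetically by surname: Obi before Quinn.
Among Johansson, Reyes, Farouk and Haddad, a founding director before not a founding director: Johansson and Reyes (a founding director) before Farouk and Haddad (not a founding director).
Among Johansson and Reyes, alphabetically by surname: Johansson before Reyes.
Among Farouk and Haddad, alphabetically by surname: Farouk before Haddad.
Order: Obi, Quinn, Lund, Johansson, Reyes, Farouk, Haddad.

Farouk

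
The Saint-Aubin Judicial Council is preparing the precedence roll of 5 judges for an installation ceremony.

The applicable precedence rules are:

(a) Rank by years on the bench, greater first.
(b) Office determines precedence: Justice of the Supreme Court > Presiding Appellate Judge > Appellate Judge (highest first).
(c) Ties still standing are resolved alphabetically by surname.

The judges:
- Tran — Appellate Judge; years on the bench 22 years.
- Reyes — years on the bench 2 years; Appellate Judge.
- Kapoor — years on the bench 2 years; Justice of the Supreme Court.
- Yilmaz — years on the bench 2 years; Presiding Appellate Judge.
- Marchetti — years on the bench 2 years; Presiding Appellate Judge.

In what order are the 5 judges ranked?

Tran, Kapoor, Marchetti, Yilmaz, Reyes

By years on the bench (higher first): Tran (22 years); then Kapoor, Marchetti, Yilmaz and Reyes (each 2 years).
Among Kapoor, Marchetti, Yilmaz and Reyes, by office: Kapoor (Justice of the Supreme Court) before Marchetti and Yilmaz (Presiding Appellate Judge) before Reyes (Appellate Judge).
Among Marchetti and Yilmaz, alphabetically by surname: Marchetti before Yilmaz.
Full order: Tran, Kapoor, Marchetti, Yilmaz, Reyes.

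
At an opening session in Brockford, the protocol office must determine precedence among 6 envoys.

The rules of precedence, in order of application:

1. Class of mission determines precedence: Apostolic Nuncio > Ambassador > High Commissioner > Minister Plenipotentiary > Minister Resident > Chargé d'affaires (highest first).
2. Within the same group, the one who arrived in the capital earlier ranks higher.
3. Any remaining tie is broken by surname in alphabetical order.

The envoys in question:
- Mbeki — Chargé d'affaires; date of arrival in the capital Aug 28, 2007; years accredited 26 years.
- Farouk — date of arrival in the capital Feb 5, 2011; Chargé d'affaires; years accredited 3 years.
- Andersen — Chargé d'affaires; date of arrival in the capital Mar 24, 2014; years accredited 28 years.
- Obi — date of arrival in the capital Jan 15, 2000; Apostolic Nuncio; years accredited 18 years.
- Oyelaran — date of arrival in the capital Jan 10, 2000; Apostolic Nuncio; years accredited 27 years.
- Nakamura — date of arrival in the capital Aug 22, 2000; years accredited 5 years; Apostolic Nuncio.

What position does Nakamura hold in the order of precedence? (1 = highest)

By class of mission: Oyelaran, Obi and Nakamura (Apostolic Nuncio); then Mbeki, Farouk and Andersen (Chargé d'affaires).
Among Oyelaran, Obi and Nakamura, by date of arrival in the capital (earlier first): Oyelaran (Jan 10, 2000) before Obi (Jan 15, 2000) before Nakamura (Aug 22, 2000).
Among Mbeki, Farouk and Andersen, by date of arrival in the capital (earlier first): Mbeki (Aug 28, 2007) before Farouk (Feb 5, 2011) before Andersen (Mar 24, 2014).
Order: Oyelaran, Obi, Nakamura, Mbeki, Farouk, Andersen. So position 3.

3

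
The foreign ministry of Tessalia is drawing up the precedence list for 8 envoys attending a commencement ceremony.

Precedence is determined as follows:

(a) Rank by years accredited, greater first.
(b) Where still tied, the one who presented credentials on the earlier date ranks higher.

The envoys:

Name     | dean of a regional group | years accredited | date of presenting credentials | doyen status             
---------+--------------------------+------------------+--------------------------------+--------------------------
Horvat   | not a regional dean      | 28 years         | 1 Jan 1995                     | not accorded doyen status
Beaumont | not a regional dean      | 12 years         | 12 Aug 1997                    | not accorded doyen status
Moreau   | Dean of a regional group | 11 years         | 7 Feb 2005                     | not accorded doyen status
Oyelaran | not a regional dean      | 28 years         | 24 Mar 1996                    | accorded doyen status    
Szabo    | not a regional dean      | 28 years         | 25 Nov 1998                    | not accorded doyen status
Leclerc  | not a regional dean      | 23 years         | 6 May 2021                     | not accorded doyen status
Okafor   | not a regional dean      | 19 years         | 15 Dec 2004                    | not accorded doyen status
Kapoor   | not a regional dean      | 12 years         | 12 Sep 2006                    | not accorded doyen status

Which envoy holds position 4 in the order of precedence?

By years accredited (higher first): Horvat, Oyelaran and Szabo (each 28 years); then Leclerc (23 years); then Okafor (19 years); then Beaumont and Kapoor (both 12 years); then Moreau (11 years).
Among Horvat, Oyelaran and Szabo, by date of presenting credentials (earlier first): Horvat (1 Jan 1995) before Oyelaran (24 Mar 1996) before Szabo (25 Nov 1998).
Among Beaumont and Kapoor, by date of presenting credentials (earlier first): Beaumont (12 Aug 1997) before Kapoor (12 Sep 2006).
Order: Horvat, Oyelaran, Szabo, Leclerc, Okafor, Beaumont, Kapoor, Moreau.

Leclerc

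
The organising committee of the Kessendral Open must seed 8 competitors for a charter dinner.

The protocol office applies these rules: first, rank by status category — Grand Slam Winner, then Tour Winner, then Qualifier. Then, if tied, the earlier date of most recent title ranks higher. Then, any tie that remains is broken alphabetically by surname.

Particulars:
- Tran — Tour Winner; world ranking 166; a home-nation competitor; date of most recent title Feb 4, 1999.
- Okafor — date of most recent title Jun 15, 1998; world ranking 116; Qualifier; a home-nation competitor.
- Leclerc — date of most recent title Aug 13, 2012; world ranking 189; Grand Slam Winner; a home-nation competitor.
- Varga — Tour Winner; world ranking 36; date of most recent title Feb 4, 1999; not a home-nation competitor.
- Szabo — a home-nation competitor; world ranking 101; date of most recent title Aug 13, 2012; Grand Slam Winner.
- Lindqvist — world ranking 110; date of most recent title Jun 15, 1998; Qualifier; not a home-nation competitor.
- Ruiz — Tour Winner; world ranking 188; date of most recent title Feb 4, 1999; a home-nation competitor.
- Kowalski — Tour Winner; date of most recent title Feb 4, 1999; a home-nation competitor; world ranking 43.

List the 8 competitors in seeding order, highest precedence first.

By status category: Leclerc and Szabo (Grand Slam Winner); then Kowalski, Ruiz, Tran and Varga (Tour Winner); then Lindqvist and Okafor (Qualifier).
Leclerc and Szabo both have date of most recent title Aug 13, 2012, so the next rule applies.
Among Leclerc and Szabo, alphabetically by surname: Leclerc before Szabo.
Kowalski, Ruiz, Tran and Varga all have date of most recent title Feb 4, 1999, so the next rule applies.
Among Kowalski, Ruiz, Tran and Varga, alphabetically by surname: Kowalski before Ruiz before Tran before Varga.
Lindqvist and Okafor both have date of most recent title Jun 15, 1998, so the next rule applies.
Among Lindqvist and Okafor, alphabetically by surname: Lindqvist before Okafor.
Full order: Leclerc, Szabo, Kowalski, Ruiz, Tran, Varga, Lindqvist, Okafor.

Leclerc, Szabo, Kowalski, Ruiz, Tran, Varga, Lindqvist, Okafor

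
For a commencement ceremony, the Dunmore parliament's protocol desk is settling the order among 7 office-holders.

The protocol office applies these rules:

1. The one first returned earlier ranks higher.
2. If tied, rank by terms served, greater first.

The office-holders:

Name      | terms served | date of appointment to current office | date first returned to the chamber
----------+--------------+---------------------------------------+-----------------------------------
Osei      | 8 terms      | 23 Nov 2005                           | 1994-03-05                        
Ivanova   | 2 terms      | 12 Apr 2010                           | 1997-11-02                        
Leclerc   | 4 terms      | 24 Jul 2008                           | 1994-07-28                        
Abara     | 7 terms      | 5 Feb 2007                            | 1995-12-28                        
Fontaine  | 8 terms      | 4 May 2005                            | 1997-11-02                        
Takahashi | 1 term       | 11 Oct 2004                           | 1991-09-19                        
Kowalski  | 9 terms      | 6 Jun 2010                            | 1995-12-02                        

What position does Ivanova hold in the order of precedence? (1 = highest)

7

By date first returned to the chamber (earlier first): Takahashi (1991-09-19); then Osei (1994-03-05); then Leclerc (1994-07-28); then Kowalski (1995-12-02); then Abara (1995-12-28); then Fontaine and Ivanova (both 1997-11-02).
Among Fontaine and Ivanova, by terms served (higher first): Fontaine (8 terms) before Ivanova (2 terms).
Order: Takahashi, Osei, Leclerc, Kowalski, Abara, Fontaine, Ivanova. So position 7.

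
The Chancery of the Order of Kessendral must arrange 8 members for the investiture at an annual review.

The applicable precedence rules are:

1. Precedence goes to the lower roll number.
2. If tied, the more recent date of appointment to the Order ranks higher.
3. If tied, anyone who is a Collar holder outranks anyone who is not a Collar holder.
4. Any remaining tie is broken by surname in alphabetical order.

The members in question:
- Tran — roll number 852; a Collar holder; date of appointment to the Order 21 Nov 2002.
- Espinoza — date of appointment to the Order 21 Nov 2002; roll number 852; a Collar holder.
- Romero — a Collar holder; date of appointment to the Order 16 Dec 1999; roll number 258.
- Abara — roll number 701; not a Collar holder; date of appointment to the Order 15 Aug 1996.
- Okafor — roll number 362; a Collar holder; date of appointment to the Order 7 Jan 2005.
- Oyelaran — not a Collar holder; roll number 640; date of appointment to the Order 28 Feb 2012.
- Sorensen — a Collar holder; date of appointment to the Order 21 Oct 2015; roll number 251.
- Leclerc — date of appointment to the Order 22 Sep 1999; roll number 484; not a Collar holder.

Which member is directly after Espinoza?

By roll number (lower first): Sorensen (251); then Romero (258); then Okafor (362); then Leclerc (484); then Oyelaran (640); then Abara (701); then Espinoza and Tran (both 852).
Espinoza and Tran both have date of appointment to the Order 21 Nov 2002, so the next rule applies.
Espinoza and Tran are each a Collar holder, so the next rule applies.
Among Espinoza and Tran, alphabetically by surname: Espinoza before Tran.
Order: Sorensen, Romero, Okafor, Leclerc, Oyelaran, Abara, Espinoza, Tran.

Tran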